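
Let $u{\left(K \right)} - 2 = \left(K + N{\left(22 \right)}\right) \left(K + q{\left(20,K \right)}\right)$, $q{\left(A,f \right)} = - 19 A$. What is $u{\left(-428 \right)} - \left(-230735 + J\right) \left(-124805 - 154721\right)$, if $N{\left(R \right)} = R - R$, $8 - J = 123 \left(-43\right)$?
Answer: $-63015436562$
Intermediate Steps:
$J = 5297$ ($J = 8 - 123 \left(-43\right) = 8 - -5289 = 8 + 5289 = 5297$)
$N{\left(R \right)} = 0$
$u{\left(K \right)} = 2 + K \left(-380 + K\right)$ ($u{\left(K \right)} = 2 + \left(K + 0\right) \left(K - 380\right) = 2 + K \left(K - 380\right) = 2 + K \left(-380 + K\right)$)
$u{\left(-428 \right)} - \left(-230735 + J\right) \left(-124805 - 154721\right) = \left(2 + \left(-428\right)^{2} - -162640\right) - \left(-230735 + 5297\right) \left(-124805 - 154721\right) = \left(2 + 183184 + 162640\right) - \left(-225438\right) \left(-279526\right) = 345826 - 63015782388 = -63015436562$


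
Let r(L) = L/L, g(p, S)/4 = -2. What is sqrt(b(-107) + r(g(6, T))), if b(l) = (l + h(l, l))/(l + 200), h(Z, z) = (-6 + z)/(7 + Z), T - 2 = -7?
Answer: I*sqrt(13299)/310 ≈ 0.372*I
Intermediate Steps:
T = -5 (T = 2 - 7 = -5)
g(p, S) = -8 (g(p, S) = 4*(-2) = -8)
h(Z, z) = (-6 + z)/(7 + Z)
b(l) = (l + (-6 + l)/(7 + l))/(200 + l) (b(l) = (l + (-6 + l)/(7 + l))/(l + 200) = (l + (-6 + l)/(7 + l))/(200 + l))
r(L) = 1
sqrt(b(-107) + r(g(6, T))) = sqrt((-6 - 107 - 107*(7 - 107))/((7 - 107)*(200 - 107)) + 1) = sqrt((-6 - 107 - 107*(-100))/(-100*93) + 1) = sqrt(-1/100*1/93*(-6 - 107 + 10700) + 1) = sqrt(-1/100*1/93*10587 + 1) = sqrt(-3529/3100 + 1) = sqrt(-429/3100) = I*sqrt(13299)/310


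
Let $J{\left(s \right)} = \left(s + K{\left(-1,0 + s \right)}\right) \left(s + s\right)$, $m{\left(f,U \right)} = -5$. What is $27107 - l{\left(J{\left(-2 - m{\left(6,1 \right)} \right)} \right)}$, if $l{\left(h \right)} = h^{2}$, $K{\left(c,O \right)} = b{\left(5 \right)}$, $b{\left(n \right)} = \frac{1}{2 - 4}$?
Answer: $26882$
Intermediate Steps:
$b{\left(n \right)} = - \frac{1}{2}$ ($b{\left(n \right)} = \frac{1}{-2} = - \frac{1}{2}$)
$K{\left(c,O \right)} = - \frac{1}{2}$
$J{\left(s \right)} = 2 s \left(- \frac{1}{2} + s\right)$ ($J{\left(s \right)} = \left(s - \frac{1}{2}\right) \left(s + s\right) = \left(- \frac{1}{2} + s\right) 2 s = 2 s \left(- \frac{1}{2} + s\right)$)
$27107 - l{\left(J{\left(-2 - m{\left(6,1 \right)} \right)} \right)} = 27107 - \left(\left(-2 - -5\right) \left(-1 + 2 \left(-2 - -5\right)\right)\right)^{2} = 27107 - \left(\left(-2 + 5\right) \left(-1 + 2 \left(-2 + 5\right)\right)\right)^{2} = 27107 - \left(3 \left(-1 + 2 \cdot 3\right)\right)^{2} = 27107 - \left(3 \left(-1 + 6\right)\right)^{2} = 27107 - \left(3 \cdot 5\right)^{2} = 27107 - 15^{2} = 27107 - 225 = 26882$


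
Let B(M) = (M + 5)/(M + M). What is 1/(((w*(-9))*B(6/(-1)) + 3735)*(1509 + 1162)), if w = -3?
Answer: 4/39928779 ≈ 1.0018e-7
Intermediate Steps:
B(M) = (5 + M)/(2*M) (B(M) = (5 + M)/((2*M)) = (5 + M)*(1/(2*M)) = (5 + M)/(2*M))
1/(((w*(-9))*B(6/(-1)) + 3735)*(1509 + 1162)) = 1/(((-3*(-9))*((5 + 6/(-1))/(2*((6/(-1))))) + 3735)*(1509 + 1162)) = 1/((27*((5 + 6*(-1))/(2*((6*(-1))))) + 3735)*2671) = 1/((27*((½)*(5 - 6)/(-6)) + 3735)*2671) = 1/((27*((½)*(-⅙)*(-1)) + 3735)*2671) = 1/((27*(1/12) + 3735)*2671) = 1/((9/4 + 3735)*2671) = 1/((14949/4)*2671) = 1/(39928779/4) = 4/39928779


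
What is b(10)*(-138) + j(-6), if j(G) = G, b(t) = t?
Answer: -1386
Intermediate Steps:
b(10)*(-138) + j(-6) = 10*(-138) - 6 = -1380 - 6 = -1386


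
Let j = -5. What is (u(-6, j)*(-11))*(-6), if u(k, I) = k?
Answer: -396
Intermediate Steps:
(u(-6, j)*(-11))*(-6) = -6*(-11)*(-6) = 66*(-6) = -396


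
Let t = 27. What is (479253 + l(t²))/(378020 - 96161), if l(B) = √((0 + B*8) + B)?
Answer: 159778/93953 ≈ 1.7006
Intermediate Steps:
l(B) = 3*√B (l(B) = √((0 + 8*B) + B) = √(8*B + B) = √(9*B) = 3*√B)
(479253 + l(t²))/(378020 - 96161) = (479253 + 3*√(27²))/(378020 - 96161) = (479253 + 3*√729)/281859 = (479253 + 3*27)*(1/281859) = (479253 + 81)*(1/281859) = 479334*(1/281859) = 159778/93953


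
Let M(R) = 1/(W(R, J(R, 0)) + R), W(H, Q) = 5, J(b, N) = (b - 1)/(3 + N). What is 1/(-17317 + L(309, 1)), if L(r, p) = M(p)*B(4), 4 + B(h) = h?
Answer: -1/17317 ≈ -5.7747e-5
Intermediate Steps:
J(b, N) = (-1 + b)/(3 + N)
B(h) = -4 + h
M(R) = 1/(5 + R)
L(r, p) = 0 (L(r, p) = (-4 + 4)/(5 + p) = 0/(5 + p) = 0)
1/(-17317 + L(309, 1)) = 1/(-17317 + 0) = 1/(-17317) = -1/17317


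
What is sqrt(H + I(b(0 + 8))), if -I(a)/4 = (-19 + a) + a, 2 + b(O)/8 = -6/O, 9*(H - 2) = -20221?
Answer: I*sqrt(17935)/3 ≈ 44.641*I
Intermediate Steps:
H = -20203/9 (H = 2 + (1/9)*(-20221) = 2 - 20221/9 = -20203/9 ≈ -2244.8)
b(O) = -16 - 48/O (b(O) = -16 + 8*(-6/O) = -16 - 48/O)
I(a) = 76 - 8*a (I(a) = -4*((-19 + a) + a) = -4*(-19 + 2*a) = 76 - 8*a)
sqrt(H + I(b(0 + 8))) = sqrt(-20203/9 + (76 - 8*(-16 - 48/(0 + 8)))) = sqrt(-20203/9 + (76 - 8*(-16 - 48/8))) = sqrt(-20203/9 + (76 - 8*(-16 - 48*1/8))) = sqrt(-20203/9 + (76 - 8*(-16 - 6))) = sqrt(-20203/9 + (76 - 8*(-22))) = sqrt(-20203/9 + (76 + 176)) = sqrt(-20203/9 + 252) = sqrt(-17935/9) = I*sqrt(17935)/3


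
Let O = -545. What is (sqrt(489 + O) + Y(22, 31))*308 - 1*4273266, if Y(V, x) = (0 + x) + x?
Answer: -4254170 + 616*I*sqrt(14) ≈ -4.2542e+6 + 2304.9*I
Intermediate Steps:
Y(V, x) = 2*x (Y(V, x) = x + x = 2*x)
(sqrt(489 + O) + Y(22, 31))*308 - 1*4273266 = (sqrt(489 - 545) + 2*31)*308 - 1*4273266 = (sqrt(-56) + 62)*308 - 4273266 = (2*I*sqrt(14) + 62)*308 - 4273266 = (62 + 2*I*sqrt(14))*308 - 4273266 = (19096 + 616*I*sqrt(14)) - 4273266 = -4254170 + 616*I*sqrt(14)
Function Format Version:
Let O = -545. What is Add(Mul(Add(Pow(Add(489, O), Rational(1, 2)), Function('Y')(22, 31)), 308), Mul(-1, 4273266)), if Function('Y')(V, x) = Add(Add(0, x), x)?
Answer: Add(-4254170, Mul(616, I, Pow(14, Rational(1, 2)))) ≈ Add(-4.2542e+6, Mul(2304.9, I))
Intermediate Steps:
Function('Y')(V, x) = Mul(2, x) (Function('Y')(V, x) = Add(x, x) = Mul(2, x))
Add(Mul(Add(Pow(Add(489, O), Rational(1, 2)), Function('Y')(22, 31)), 308), Mul(-1, 4273266)) = Add(Mul(Add(Pow(Add(489, -545), Rational(1, 2)), Mul(2, 31)), 308), Mul(-1, 4273266)) = Add(Mul(Add(Pow(-56, Rational(1, 2)), 62), 308), -4273266) = Add(Mul(Add(Mul(2, I, Pow(14, Rational(1, 2))), 62), 308), -4273266) = Add(Mul(Add(62, Mul(2, I, Pow(14, Rational(1, 2)))), 308), -4273266) = Add(Add(19096, Mul(616, I, Pow(14, Rational(1, 2)))), -4273266) = Add(-4254170, Mul(616, I, Pow(14, Rational(1, 2))))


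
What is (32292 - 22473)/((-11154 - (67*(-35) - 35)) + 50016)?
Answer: 9819/41242 ≈ 0.23808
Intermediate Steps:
(32292 - 22473)/((-11154 - (67*(-35) - 35)) + 50016) = 9819/((-11154 - (-2345 - 35)) + 50016) = 9819/((-11154 - 1*(-2380)) + 50016) = 9819/((-11154 + 2380) + 50016) = 9819/(-8774 + 50016) = 9819/41242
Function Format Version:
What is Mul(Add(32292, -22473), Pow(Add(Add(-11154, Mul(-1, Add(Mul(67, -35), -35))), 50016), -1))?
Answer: Rational(9819, 41242) ≈ 0.23808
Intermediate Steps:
Mul(Add(32292, -22473), Pow(Add(Add(-11154, Mul(-1, Add(Mul(67, -35), -35))), 50016), -1)) = Mul(9819, Pow(Add(Add(-11154, Mul(-1, Add(-2345, -35))), 50016), -1)) = Mul(9819, Pow(Add(Add(-11154, Mul(-1, -2380)), 50016), -1)) = Mul(9819, Pow(Add(Add(-11154, 2380), 50016), -1)) = Mul(9819, Pow(Add(-8774, 50016), -1)) = Mul(9819, Pow(41242, -1)) = Mul(9819, Rational(1, 41242)) = Rational(9819, 41242)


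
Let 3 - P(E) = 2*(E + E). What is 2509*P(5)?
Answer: -42653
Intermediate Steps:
P(E) = 3 - 4*E (P(E) = 3 - 2*(E + E) = 3 - 2*2*E = 3 - 4*E)
2509*P(5) = 2509*(3 - 4*5) = 2509*(3 - 20) = 2509*(-17) = -42653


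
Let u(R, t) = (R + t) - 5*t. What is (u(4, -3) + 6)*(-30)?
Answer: -660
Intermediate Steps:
u(R, t) = R - 4*t
(u(4, -3) + 6)*(-30) = ((4 - 4*(-3)) + 6)*(-30) = ((4 + 12) + 6)*(-30) = (16 + 6)*(-30) = 22*(-30) = -660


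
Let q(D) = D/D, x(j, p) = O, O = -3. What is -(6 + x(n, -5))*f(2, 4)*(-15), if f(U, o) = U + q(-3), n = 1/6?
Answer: 135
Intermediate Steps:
n = 1/6 ≈ 0.16667
x(j, p) = -3
q(D) = 1
f(U, o) = 1 + U (f(U, o) = U + 1 = 1 + U)
-(6 + x(n, -5))*f(2, 4)*(-15) = -(6 - 3)*(1 + 2)*(-15) = -3*3*(-15) = -1*9*(-15) = -9*(-15) = 135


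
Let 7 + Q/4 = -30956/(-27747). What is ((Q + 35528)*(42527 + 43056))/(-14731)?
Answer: -84311435514892/408741057 ≈ -2.0627e+5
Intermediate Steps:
Q = -653092/27747 (Q = -28 + 4*(-30956/(-27747)) = -28 + 4*(-30956*(-1/27747)) = -28 + 4*(30956/27747) = -28 + 123824/27747 = -653092/27747 ≈ -23.537)
((Q + 35528)*(42527 + 43056))/(-14731) = ((-653092/27747 + 35528)*(42527 + 43056))/(-14731) = ((985142324/27747)*85583)*(-1/14731) = (84311435514892/27747)*(-1/14731) = -84311435514892/408741057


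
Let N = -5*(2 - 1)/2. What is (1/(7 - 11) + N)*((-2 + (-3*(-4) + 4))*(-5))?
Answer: 385/2 ≈ 192.50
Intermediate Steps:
N = -5/2 (N = -5*1*(1/2) = -5*1/2 = -5/2 ≈ -2.5000)
(1/(7 - 11) + N)*((-2 + (-3*(-4) + 4))*(-5)) = (1/(7 - 11) - 5/2)*((-2 + (-3*(-4) + 4))*(-5)) = (1/(-4) - 5/2)*((-2 + (12 + 4))*(-5)) = (-1/4 - 5/2)*((-2 + 16)*(-5)) = -77*(-5)/2 = -11/4*(-70) = 385/2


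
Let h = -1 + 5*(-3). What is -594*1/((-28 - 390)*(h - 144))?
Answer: -27/3040 ≈ -0.0088816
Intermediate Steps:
h = -16 (h = -1 - 15 = -16)
-594*1/((-28 - 390)*(h - 144)) = -594*1/((-28 - 390)*(-16 - 144)) = -594/((-160*(-418))) = -594/66880 = -594*1/66880 = -27/3040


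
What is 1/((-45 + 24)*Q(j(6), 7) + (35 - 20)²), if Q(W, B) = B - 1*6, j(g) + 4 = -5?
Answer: 1/204 ≈ 0.0049020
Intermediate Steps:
j(g) = -9 (j(g) = -4 - 5 = -9)
Q(W, B) = -6 + B (Q(W, B) = B - 6 = -6 + B)
1/((-45 + 24)*Q(j(6), 7) + (35 - 20)²) = 1/((-45 + 24)*(-6 + 7) + (35 - 20)²) = 1/(-21*1 + 15²) = 1/(-21 + 225) = 1/204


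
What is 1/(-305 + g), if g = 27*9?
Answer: -1/62 ≈ -0.016129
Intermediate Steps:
g = 243
1/(-305 + g) = 1/(-305 + 243) = 1/(-62) = -1/62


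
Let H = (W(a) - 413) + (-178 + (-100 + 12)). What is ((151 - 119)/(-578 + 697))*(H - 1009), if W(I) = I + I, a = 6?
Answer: -53632/119 ≈ -450.69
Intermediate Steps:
W(I) = 2*I
H = -667 (H = (2*6 - 413) + (-178 + (-100 + 12)) = (12 - 413) + (-178 - 88) = -401 - 266 = -667)
((151 - 119)/(-578 + 697))*(H - 1009) = ((151 - 119)/(-578 + 697))*(-667 - 1009) = (32/119)*(-1676) = -53632/119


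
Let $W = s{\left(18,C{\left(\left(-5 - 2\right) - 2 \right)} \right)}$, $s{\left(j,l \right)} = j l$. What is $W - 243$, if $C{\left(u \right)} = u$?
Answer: $-405$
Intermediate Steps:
$W = -162$ ($W = 18 \left(\left(-5 - 2\right) - 2\right) = 18 \left(-7 - 2\right) = 18 \left(-9\right) = -162$)
$W - 243 = -162 - 243 = -405$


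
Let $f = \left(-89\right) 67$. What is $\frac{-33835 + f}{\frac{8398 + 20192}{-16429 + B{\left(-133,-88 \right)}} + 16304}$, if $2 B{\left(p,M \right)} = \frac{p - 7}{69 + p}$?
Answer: $- \frac{3486921669}{1428330632} \approx -2.4413$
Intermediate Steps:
$B{\left(p,M \right)} = \frac{-7 + p}{2 \left(69 + p\right)}$ ($B{\left(p,M \right)} = \frac{\left(p - 7\right) \frac{1}{69 + p}}{2} = \frac{\left(-7 + p\right) \frac{1}{69 + p}}{2} = \frac{\frac{1}{69 + p} \left(-7 + p\right)}{2} = \frac{-7 + p}{2 \left(69 + p\right)}$)
$f = -5963$
$\frac{-33835 + f}{\frac{8398 + 20192}{-16429 + B{\left(-133,-88 \right)}} + 16304} = \frac{-33835 - 5963}{\frac{8398 + 20192}{-16429 + \frac{-7 - 133}{2 \left(69 - 133\right)}} + 16304} = - \frac{39798}{\frac{28590}{-16429 + \frac{1}{2} \frac{1}{-64} \left(-140\right)} + 16304} = - \frac{39798}{\frac{28590}{-16429 + \frac{1}{2} \left(- \frac{1}{64}\right) \left(-140\right)} + 16304} = - \frac{39798}{\frac{28590}{-16429 + \frac{35}{32}} + 16304} = - \frac{39798}{\frac{28590}{- \frac{525693}{32}} + 16304} = - \frac{39798}{28590 \left(- \frac{32}{525693}\right) + 16304} = - \frac{39798}{- \frac{304960}{175231} + 16304} = - \frac{39798}{\frac{2856661264}{175231}} = \left(-39798\right) \frac{175231}{2856661264} = - \frac{3486921669}{1428330632}$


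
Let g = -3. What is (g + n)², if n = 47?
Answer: 1936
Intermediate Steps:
(g + n)² = (-3 + 47)² = 44² = 1936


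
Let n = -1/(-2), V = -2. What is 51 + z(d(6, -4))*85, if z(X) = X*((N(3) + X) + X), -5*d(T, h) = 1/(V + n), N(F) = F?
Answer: 3961/45 ≈ 88.022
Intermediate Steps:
n = ½ (n = -1*(-½) = ½ ≈ 0.50000)
d(T, h) = 2/15 (d(T, h) = -1/(5*(-2 + ½)) = -1/(5*(-3/2)) = -⅕*(-⅔) = 2/15)
z(X) = X*(3 + 2*X) (z(X) = X*((3 + X) + X) = X*(3 + 2*X))
51 + z(d(6, -4))*85 = 51 + (2*(3 + 2*(2/15))/15)*85 = 51 + (2*(3 + 4/15)/15)*85 = 51 + ((2/15)*(49/15))*85 = 51 + (98/225)*85 = 51 + 1666/45 = 3961/45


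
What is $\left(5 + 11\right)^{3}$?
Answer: $4096$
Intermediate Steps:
$\left(5 + 11\right)^{3} = 16^{3} = 4096$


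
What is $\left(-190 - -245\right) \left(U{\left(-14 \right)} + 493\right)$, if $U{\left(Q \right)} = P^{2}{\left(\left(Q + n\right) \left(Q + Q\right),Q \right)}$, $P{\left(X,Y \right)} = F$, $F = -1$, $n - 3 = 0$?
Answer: $27170$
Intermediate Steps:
$n = 3$ ($n = 3 + 0 = 3$)
$P{\left(X,Y \right)} = -1$
$U{\left(Q \right)} = 1$ ($U{\left(Q \right)} = \left(-1\right)^{2} = 1$)
$\left(-190 - -245\right) \left(U{\left(-14 \right)} + 493\right) = \left(-190 - -245\right) \left(1 + 493\right) = \left(-190 + 245\right) 494 = 55 \cdot 494 = 27170$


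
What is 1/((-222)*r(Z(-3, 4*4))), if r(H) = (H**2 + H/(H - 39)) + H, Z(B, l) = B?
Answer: -7/9435 ≈ -0.00074192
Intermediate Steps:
r(H) = H + H**2 + H/(-39 + H) (r(H) = (H**2 + H/(-39 + H)) + H = H + H**2 + H/(-39 + H))
1/((-222)*r(Z(-3, 4*4))) = 1/((-222)*((-3*(-38 + (-3)**2 - 38*(-3))/(-39 - 3)))) = -14/(-38 + 9 + 114)/222 = -1/(222*((-3*(-1/42)*85))) = -1/(222*85/14) = -1/222*14/85 = -7/9435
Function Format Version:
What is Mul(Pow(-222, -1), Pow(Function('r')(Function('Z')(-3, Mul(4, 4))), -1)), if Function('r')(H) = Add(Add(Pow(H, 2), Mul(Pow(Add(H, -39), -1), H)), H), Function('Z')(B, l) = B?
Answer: Rational(-7, 9435) ≈ -0.00074192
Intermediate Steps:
Function('r')(H) = Add(H, Pow(H, 2), Mul(H, Pow(Add(-39, H), -1))) (Function('r')(H) = Add(Add(Pow(H, 2), Mul(Pow(Add(-39, H), -1), H)), H) = Add(Add(Pow(H, 2), Mul(H, Pow(Add(-39, H), -1))), H) = Add(H, Pow(H, 2), Mul(H, Pow(Add(-39, H), -1))))
Mul(Pow(-222, -1), Pow(Function('r')(Function('Z')(-3, Mul(4, 4))), -1)) = Mul(Pow(-222, -1), Pow(Mul(-3, Pow(Add(-39, -3), -1), Add(-38, Pow(-3, 2), Mul(-38, -3))), -1)) = Mul(Rational(-1, 222), Pow(Mul(-3, Pow(-42, -1), Add(-38, 9, 114)), -1)) = Mul(Rational(-1, 222), Pow(Mul(-3, Rational(-1, 42), 85), -1)) = Mul(Rational(-1, 222), Pow(Rational(85, 14), -1)) = Mul(Rational(-1, 222), Rational(14, 85)) = Rational(-7, 9435)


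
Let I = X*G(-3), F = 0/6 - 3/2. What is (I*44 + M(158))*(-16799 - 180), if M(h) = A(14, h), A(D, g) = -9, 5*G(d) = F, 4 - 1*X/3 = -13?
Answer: 57915369/5 ≈ 1.1583e+7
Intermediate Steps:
F = -3/2 (F = 0*(⅙) - 3*½ = 0 - 3/2 = -3/2 ≈ -1.5000)
X = 51 (X = 12 - 3*(-13) = 12 + 39 = 51)
G(d) = -3/10 (G(d) = (⅕)*(-3/2) = -3/10)
I = -153/10 (I = 51*(-3/10) = -153/10 ≈ -15.300)
M(h) = -9
(I*44 + M(158))*(-16799 - 180) = (-153/10*44 - 9)*(-16799 - 180) = (-3366/5 - 9)*(-16979) = -3411/5*(-16979) = 57915369/5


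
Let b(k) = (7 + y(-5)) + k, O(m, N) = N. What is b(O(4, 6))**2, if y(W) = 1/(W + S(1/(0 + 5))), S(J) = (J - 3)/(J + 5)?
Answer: 851929/5184 ≈ 164.34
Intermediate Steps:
S(J) = (-3 + J)/(5 + J)
y(W) = 1/(-7/13 + W) (y(W) = 1/(W + (-3 + 1/(0 + 5))/(5 + 1/(0 + 5))) = 1/(W + (-3 + 1/5)/(5 + 1/5)) = 1/(W - 14/5/(26/5)) = 1/(W + (5/26)*(-14/5)) = 1/(W - 7/13) = 1/(-7/13 + W))
b(k) = 491/72 + k (b(k) = (7 + 13/(-7 + 13*(-5))) + k = (7 + 13/(-7 - 65)) + k = (7 + 13/(-72)) + k = (7 + 13*(-1/72)) + k = (7 - 13/72) + k = 491/72 + k)
b(O(4, 6))**2 = (491/72 + 6)**2 = (923/72)**2 = 851929/5184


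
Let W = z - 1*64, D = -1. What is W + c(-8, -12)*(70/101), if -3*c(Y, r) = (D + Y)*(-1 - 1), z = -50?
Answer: -11934/101 ≈ -118.16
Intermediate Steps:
W = -114 (W = -50 - 1*64 = -50 - 64 = -114)
c(Y, r) = -⅔ + 2*Y/3 (c(Y, r) = -(-1 + Y)*(-1 - 1)/3 = -(-1 + Y)*(-2)/3 = -(2 - 2*Y)/3 = -⅔ + 2*Y/3)
W + c(-8, -12)*(70/101) = -114 + (-⅔ + (⅔)*(-8))*(70/101) = -114 + (-⅔ - 16/3)*(70*(1/101)) = -114 - 6*70/101 = -114 - 420/101 = -11934/101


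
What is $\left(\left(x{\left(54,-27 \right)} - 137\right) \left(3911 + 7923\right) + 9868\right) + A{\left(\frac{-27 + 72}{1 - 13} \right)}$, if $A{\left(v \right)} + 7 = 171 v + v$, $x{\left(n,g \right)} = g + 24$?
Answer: $-1647544$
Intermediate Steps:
$x{\left(n,g \right)} = 24 + g$
$A{\left(v \right)} = -7 + 172 v$ ($A{\left(v \right)} = -7 + \left(171 v + v\right) = -7 + 172 v$)
$\left(\left(x{\left(54,-27 \right)} - 137\right) \left(3911 + 7923\right) + 9868\right) + A{\left(\frac{-27 + 72}{1 - 13} \right)} = \left(\left(\left(24 - 27\right) - 137\right) \left(3911 + 7923\right) + 9868\right) + \left(-7 + 172 \frac{-27 + 72}{1 - 13}\right) = \left(\left(-3 - 137\right) 11834 + 9868\right) + \left(-7 + 172 \frac{45}{-12}\right) = \left(\left(-140\right) 11834 + 9868\right) + \left(-7 + 172 \cdot 45 \left(- \frac{1}{12}\right)\right) = \left(-1656760 + 9868\right) + \left(-7 + 172 \left(- \frac{15}{4}\right)\right) = -1646892 - 652 = -1647544$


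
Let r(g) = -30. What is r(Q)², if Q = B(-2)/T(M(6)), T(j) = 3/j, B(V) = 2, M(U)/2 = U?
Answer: 900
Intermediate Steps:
M(U) = 2*U
Q = 8 (Q = 2/((3/((2*6)))) = 2/((3/12)) = 2/((3*(1/12))) = 2/(¼) = 2*4 = 8)
r(Q)² = (-30)² = 900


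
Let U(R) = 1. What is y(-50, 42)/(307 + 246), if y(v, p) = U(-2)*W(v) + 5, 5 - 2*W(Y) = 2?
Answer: 13/1106 ≈ 0.011754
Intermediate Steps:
W(Y) = 3/2 (W(Y) = 5/2 - ½*2 = 5/2 - 1 = 3/2)
y(v, p) = 13/2 (y(v, p) = 1*(3/2) + 5 = 3/2 + 5 = 13/2)
y(-50, 42)/(307 + 246) = (13/2)/(307 + 246) = (13/2)/553 = (1/553)*(13/2) = 13/1106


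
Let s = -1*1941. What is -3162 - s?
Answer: -1221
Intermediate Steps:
s = -1941
-3162 - s = -3162 - 1*(-1941) = -3162 + 1941 = -1221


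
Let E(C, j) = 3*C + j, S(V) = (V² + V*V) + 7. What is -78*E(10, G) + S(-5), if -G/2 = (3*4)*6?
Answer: 8949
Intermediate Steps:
S(V) = 7 + 2*V² (S(V) = (V² + V²) + 7 = 2*V² + 7 = 7 + 2*V²)
G = -144 (G = -2*3*4*6 = -24*6 = -2*72 = -144)
E(C, j) = j + 3*C
-78*E(10, G) + S(-5) = -78*(-144 + 3*10) + (7 + 2*(-5)²) = -78*(-144 + 30) + (7 + 2*25) = -78*(-114) + (7 + 50) = 8892 + 57 = 8949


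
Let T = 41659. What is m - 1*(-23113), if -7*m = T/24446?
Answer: 3955101127/171122 ≈ 23113.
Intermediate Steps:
m = -41659/171122 (m = -41659/(7*24446) = -⅐*41659/24446 = -41659/171122 ≈ -0.24345)
m - 1*(-23113) = -41659/171122 - 1*(-23113) = -41659/171122 + 23113 = 3955101127/171122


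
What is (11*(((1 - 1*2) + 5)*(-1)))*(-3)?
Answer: 132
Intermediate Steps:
(11*(((1 - 1*2) + 5)*(-1)))*(-3) = (11*(((1 - 2) + 5)*(-1)))*(-3) = (11*((-1 + 5)*(-1)))*(-3) = (11*(4*(-1)))*(-3) = (11*(-4))*(-3) = -44*(-3) = 132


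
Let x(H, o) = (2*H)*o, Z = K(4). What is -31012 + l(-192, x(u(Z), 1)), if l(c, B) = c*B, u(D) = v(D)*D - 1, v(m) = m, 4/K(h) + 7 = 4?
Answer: -93932/3 ≈ -31311.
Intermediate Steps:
K(h) = -4/3 (K(h) = 4/(-7 + 4) = 4/(-3) = 4*(-⅓) = -4/3)
Z = -4/3 ≈ -1.3333
u(D) = -1 + D² (u(D) = D*D - 1 = D² - 1 = -1 + D²)
x(H, o) = 2*H*o
l(c, B) = B*c
-31012 + l(-192, x(u(Z), 1)) = -31012 + (2*(-1 + (-4/3)²)*1)*(-192) = -31012 + (2*(-1 + 16/9)*1)*(-192) = -31012 + (2*(7/9)*1)*(-192) = -31012 + (14/9)*(-192) = -31012 - 896/3 = -93932/3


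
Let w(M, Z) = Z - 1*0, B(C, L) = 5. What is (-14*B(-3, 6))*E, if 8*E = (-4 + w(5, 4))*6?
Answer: 0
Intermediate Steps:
w(M, Z) = Z (w(M, Z) = Z + 0 = Z)
E = 0 (E = ((-4 + 4)*6)/8 = (0*6)/8 = (⅛)*0 = 0)
(-14*B(-3, 6))*E = -14*5*0 = -70*0 = 0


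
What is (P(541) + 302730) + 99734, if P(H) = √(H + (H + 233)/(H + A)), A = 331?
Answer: 402464 + √25752667/218 ≈ 4.0249e+5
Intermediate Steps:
P(H) = √(H + (233 + H)/(331 + H)) (P(H) = √(H + (H + 233)/(H + 331)) = √(H + (233 + H)/(331 + H)))
(P(541) + 302730) + 99734 = (√((233 + 541 + 541*(331 + 541))/(331 + 541)) + 302730) + 99734 = (√((233 + 541 + 541*872)/872) + 302730) + 99734 = (√((233 + 541 + 471752)/872) + 302730) + 99734 = (√((1/872)*472526) + 302730) + 99734 = (√(236263/436) + 302730) + 99734 = (√25752667/218 + 302730) + 99734 = (302730 + √25752667/218) + 99734 = 402464 + √25752667/218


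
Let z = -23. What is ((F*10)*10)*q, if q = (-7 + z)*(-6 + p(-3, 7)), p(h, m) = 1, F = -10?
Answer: -150000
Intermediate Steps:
q = 150 (q = (-7 - 23)*(-6 + 1) = -30*(-5) = 150)
((F*10)*10)*q = (-10*10*10)*150 = -100*10*150 = -1000*150 = -150000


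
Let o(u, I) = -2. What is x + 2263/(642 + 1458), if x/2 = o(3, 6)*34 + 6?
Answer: -258137/2100 ≈ -122.92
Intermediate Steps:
x = -124 (x = 2*(-2*34 + 6) = 2*(-68 + 6) = 2*(-62) = -124)
x + 2263/(642 + 1458) = -124 + 2263/(642 + 1458) = -124 + 2263/2100 = -258137/2100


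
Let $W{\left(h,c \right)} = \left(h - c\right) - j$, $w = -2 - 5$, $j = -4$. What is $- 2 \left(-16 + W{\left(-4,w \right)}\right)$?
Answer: $18$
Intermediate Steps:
$w = -7$ ($w = -2 - 5 = -7$)
$W{\left(h,c \right)} = 4 + h - c$ ($W{\left(h,c \right)} = \left(h - c\right) - -4 = \left(h - c\right) + 4 = 4 + h - c$)
$- 2 \left(-16 + W{\left(-4,w \right)}\right) = - 2 \left(-16 - -7\right) = - 2 \left(-16 + \left(4 - 4 + 7\right)\right) = - 2 \left(-16 + 7\right) = \left(-2\right) \left(-9\right) = 18$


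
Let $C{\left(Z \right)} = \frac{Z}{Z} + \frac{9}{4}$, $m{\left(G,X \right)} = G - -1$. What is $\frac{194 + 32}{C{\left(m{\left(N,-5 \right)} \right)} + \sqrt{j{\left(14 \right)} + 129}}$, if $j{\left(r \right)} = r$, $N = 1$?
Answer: $- \frac{904}{163} + \frac{3616 \sqrt{143}}{2119} \approx 14.86$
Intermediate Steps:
$m{\left(G,X \right)} = 1 + G$ ($m{\left(G,X \right)} = G + 1 = 1 + G$)
$C{\left(Z \right)} = \frac{13}{4}$ ($C{\left(Z \right)} = 1 + 9 \cdot \frac{1}{4} = 1 + \frac{9}{4} = \frac{13}{4}$)
$\frac{194 + 32}{C{\left(m{\left(N,-5 \right)} \right)} + \sqrt{j{\left(14 \right)} + 129}} = \frac{194 + 32}{\frac{13}{4} + \sqrt{14 + 129}} = \frac{226}{\frac{13}{4} + \sqrt{143}}$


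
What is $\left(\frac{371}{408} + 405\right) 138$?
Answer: $\frac{3809053}{68} \approx 56016.0$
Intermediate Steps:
$\left(\frac{371}{408} + 405\right) 138 = \frac{165611}{408} \cdot 138 = \frac{3809053}{68}$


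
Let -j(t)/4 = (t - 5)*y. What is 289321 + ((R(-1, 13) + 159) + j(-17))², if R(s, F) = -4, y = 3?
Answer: 464882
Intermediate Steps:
j(t) = 60 - 12*t (j(t) = -4*(t - 5)*3 = -4*(-5 + t)*3 = -4*(-15 + 3*t) = 60 - 12*t)
289321 + ((R(-1, 13) + 159) + j(-17))² = 289321 + ((-4 + 159) + (60 - 12*(-17)))² = 289321 + (155 + (60 + 204))² = 289321 + (155 + 264)² = 289321 + 419² = 289321 + 175561 = 464882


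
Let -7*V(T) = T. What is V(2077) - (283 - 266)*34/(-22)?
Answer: -20824/77 ≈ -270.44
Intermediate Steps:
V(T) = -T/7
V(2077) - (283 - 266)*34/(-22) = -⅐*2077 - (283 - 266)*34/(-22) = -2077/7 - 17*34*(-1/22) = -2077/7 - 17*(-17)/11 = -2077/7 - 1*(-289/11) = -2077/7 + 289/11 = -20824/77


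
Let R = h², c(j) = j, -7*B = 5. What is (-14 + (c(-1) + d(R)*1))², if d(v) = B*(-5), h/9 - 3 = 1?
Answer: 6400/49 ≈ 130.61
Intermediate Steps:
h = 36 (h = 27 + 9*1 = 27 + 9 = 36)
B = -5/7 (B = -⅐*5 = -5/7 ≈ -0.71429)
R = 1296 (R = 36² = 1296)
d(v) = 25/7 (d(v) = -5/7*(-5) = 25/7)
(-14 + (c(-1) + d(R)*1))² = (-14 + (-1 + (25/7)*1))² = (-14 + (-1 + 25/7))² = (-14 + 18/7)² = (-80/7)² = 6400/49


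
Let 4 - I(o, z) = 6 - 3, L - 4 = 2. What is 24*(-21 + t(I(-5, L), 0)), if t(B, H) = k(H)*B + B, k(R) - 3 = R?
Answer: -408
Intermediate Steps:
L = 6 (L = 4 + 2 = 6)
k(R) = 3 + R
I(o, z) = 1 (I(o, z) = 4 - (6 - 3) = 4 - 1*3 = 4 - 3 = 1)
t(B, H) = B + B*(3 + H) (t(B, H) = (3 + H)*B + B = B*(3 + H) + B = B + B*(3 + H))
24*(-21 + t(I(-5, L), 0)) = 24*(-21 + 1*(4 + 0)) = 24*(-21 + 1*4) = 24*(-21 + 4) = 24*(-17) = -408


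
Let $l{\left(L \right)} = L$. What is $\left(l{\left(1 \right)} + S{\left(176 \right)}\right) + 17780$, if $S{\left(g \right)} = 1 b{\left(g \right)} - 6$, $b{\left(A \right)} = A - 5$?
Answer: $17946$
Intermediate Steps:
$b{\left(A \right)} = -5 + A$ ($b{\left(A \right)} = A - 5 = -5 + A$)
$S{\left(g \right)} = -11 + g$ ($S{\left(g \right)} = 1 \left(-5 + g\right) - 6 = \left(-5 + g\right) - 6 = -11 + g$)
$\left(l{\left(1 \right)} + S{\left(176 \right)}\right) + 17780 = \left(1 + \left(-11 + 176\right)\right) + 17780 = \left(1 + 165\right) + 17780 = 166 + 17780 = 17946$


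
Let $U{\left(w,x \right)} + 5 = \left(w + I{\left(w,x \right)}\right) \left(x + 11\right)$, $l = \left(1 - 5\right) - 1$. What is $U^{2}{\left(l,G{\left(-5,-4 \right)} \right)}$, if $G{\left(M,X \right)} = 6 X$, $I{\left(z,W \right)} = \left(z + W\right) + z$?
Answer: $252004$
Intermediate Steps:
$I{\left(z,W \right)} = W + 2 z$ ($I{\left(z,W \right)} = \left(W + z\right) + z = W + 2 z$)
$l = -5$ ($l = -4 - 1 = -5$)
$U{\left(w,x \right)} = -5 + \left(11 + x\right) \left(x + 3 w\right)$ ($U{\left(w,x \right)} = -5 + \left(w + \left(x + 2 w\right)\right) \left(x + 11\right) = -5 + \left(x + 3 w\right) \left(11 + x\right) = -5 + \left(11 + x\right) \left(x + 3 w\right)$)
$U^{2}{\left(l,G{\left(-5,-4 \right)} \right)} = \left(-5 + \left(6 \left(-4\right)\right)^{2} + 11 \cdot 6 \left(-4\right) + 33 \left(-5\right) + 3 \left(-5\right) 6 \left(-4\right)\right)^{2} = \left(-5 + \left(-24\right)^{2} + 11 \left(-24\right) - 165 + 3 \left(-5\right) \left(-24\right)\right)^{2} = \left(-5 + 576 - 264 - 165 + 360\right)^{2} = 502^{2} = 252004$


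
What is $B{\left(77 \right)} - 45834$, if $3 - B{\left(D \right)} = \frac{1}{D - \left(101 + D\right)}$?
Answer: $- \frac{4628930}{101} \approx -45831.0$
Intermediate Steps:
$B{\left(D \right)} = \frac{304}{101}$ ($B{\left(D \right)} = 3 - \frac{1}{D - \left(101 + D\right)} = 3 - \frac{1}{-101} = 3 - - \frac{1}{101} = 3 + \frac{1}{101} = \frac{304}{101}$)
$B{\left(77 \right)} - 45834 = \frac{304}{101} - 45834 = - \frac{4628930}{101}$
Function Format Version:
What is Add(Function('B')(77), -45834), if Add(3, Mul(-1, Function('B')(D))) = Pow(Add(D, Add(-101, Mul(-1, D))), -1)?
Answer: Rational(-4628930, 101) ≈ -45831.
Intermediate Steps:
Function('B')(D) = Rational(304, 101) (Function('B')(D) = Add(3, Mul(-1, Pow(Add(D, Add(-101, Mul(-1, D))), -1))) = Add(3, Mul(-1, Pow(-101, -1))) = Add(3, Mul(-1, Rational(-1, 101))) = Add(3, Rational(1, 101)) = Rational(304, 101))
Add(Function('B')(77), -45834) = Add(Rational(304, 101), -45834) = Rational(-4628930, 101)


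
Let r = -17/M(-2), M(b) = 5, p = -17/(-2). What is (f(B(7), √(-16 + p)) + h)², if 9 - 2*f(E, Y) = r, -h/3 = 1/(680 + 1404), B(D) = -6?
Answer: 4171738921/108576400 ≈ 38.422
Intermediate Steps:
p = 17/2 (p = -17*(-½) = 17/2 ≈ 8.5000)
h = -3/2084 (h = -3/(680 + 1404) = -3/2084 ≈ -0.0014395)
r = -17/5 ≈ -3.4000
f(E, Y) = 31/5 (f(E, Y) = 9/2 - ½*(-17/5) = 9/2 + 17/10 = 31/5)
(f(B(7), √(-16 + p)) + h)² = (31/5 - 3/2084)² = (64589/10420)² = 4171738921/108576400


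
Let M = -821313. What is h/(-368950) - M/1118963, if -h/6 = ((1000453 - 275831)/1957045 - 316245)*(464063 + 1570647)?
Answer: -845460723423153516407439/80794919541239825 ≈ -1.0464e+7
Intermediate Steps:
h = 1511150561236077756/391409 (h = -6*((1000453 - 275831)/1957045 - 316245)*(464063 + 1570647) = -6*(724622*(1/1957045) - 316245)*2034710 = -6*(724622/1957045 - 316245)*2034710 = -(-3713429828418)*2034710/1957045 = -6*(-251858426872679626/391409) = 1511150561236077756/391409 ≈ 3.8608e+12)
h/(-368950) - M/1118963 = (1511150561236077756/391409)/(-368950) - 1*(-821313)/1118963 = (1511150561236077756/391409)*(-1/368950) + 821313*(1/1118963) = -755575280618038878/72205175275 + 821313/1118963 = -845460723423153516407439/80794919541239825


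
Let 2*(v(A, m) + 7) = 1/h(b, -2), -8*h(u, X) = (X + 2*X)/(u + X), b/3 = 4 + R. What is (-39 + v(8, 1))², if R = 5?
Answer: 7744/9 ≈ 860.44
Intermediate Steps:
b = 27 (b = 3*(4 + 5) = 3*9 = 27)
h(u, X) = -3*X/(8*(X + u)) (h(u, X) = -(X + 2*X)/(8*(u + X)) = -3*X/(8*(X + u)))
v(A, m) = 29/3 (v(A, m) = -7 + 1/(2*((-3*(-2)/(8*(-2) + 8*27)))) = -7 + 1/(2*((-3*(-2)/(-16 + 216)))) = -7 + 1/(2*((-3*(-2)/200))) = -7 + 1/(2*((-3*(-2)*1/200))) = -7 + 1/(2*(3/100)) = -7 + (½)*(100/3) = -7 + 50/3 = 29/3)
(-39 + v(8, 1))² = (-39 + 29/3)² = (-88/3)² = 7744/9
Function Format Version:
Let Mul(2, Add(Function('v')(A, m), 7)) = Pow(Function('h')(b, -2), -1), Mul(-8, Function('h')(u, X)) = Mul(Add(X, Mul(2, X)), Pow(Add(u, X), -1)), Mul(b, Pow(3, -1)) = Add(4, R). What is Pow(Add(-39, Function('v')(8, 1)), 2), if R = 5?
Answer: Rational(7744, 9) ≈ 860.44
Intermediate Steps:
b = 27 (b = Mul(3, Add(4, 5)) = Mul(3, 9) = 27)
Function('h')(u, X) = Mul(Rational(-3, 8), X, Pow(Add(X, u), -1)) (Function('h')(u, X) = Mul(Rational(-1, 8), Mul(Add(X, Mul(2, X)), Pow(Add(u, X), -1))) = Mul(Rational(-1, 8), Mul(Mul(3, X), Pow(Add(X, u), -1))) = Mul(Rational(-1, 8), Mul(3, X, Pow(Add(X, u), -1))) = Mul(Rational(-3, 8), X, Pow(Add(X, u), -1)))
Function('v')(A, m) = Rational(29, 3) (Function('v')(A, m) = Add(-7, Mul(Rational(1, 2), Pow(Mul(-3, -2, Pow(Add(Mul(8, -2), Mul(8, 27)), -1)), -1))) = Add(-7, Mul(Rational(1, 2), Pow(Mul(-3, -2, Pow(Add(-16, 216), -1)), -1))) = Add(-7, Mul(Rational(1, 2), Pow(Mul(-3, -2, Pow(200, -1)), -1))) = Add(-7, Mul(Rational(1, 2), Pow(Mul(-3, -2, Rational(1, 200)), -1))) = Add(-7, Mul(Rational(1, 2), Pow(Rational(3, 100), -1))) = Add(-7, Mul(Rational(1, 2), Rational(100, 3))) = Add(-7, Rational(50, 3)) = Rational(29, 3))
Pow(Add(-39, Function('v')(8, 1)), 2) = Pow(Add(-39, Rational(29, 3)), 2) = Pow(Rational(-88, 3), 2) = Rational(7744, 9)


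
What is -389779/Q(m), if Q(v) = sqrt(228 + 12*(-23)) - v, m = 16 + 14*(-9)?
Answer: -21437845/6074 + 389779*I*sqrt(3)/3037 ≈ -3529.4 + 222.3*I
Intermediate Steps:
m = -110 (m = 16 - 126 = -110)
Q(v) = -v + 4*I*sqrt(3) (Q(v) = sqrt(228 - 276) - v = sqrt(-48) - v = 4*I*sqrt(3) - v = -v + 4*I*sqrt(3))
-389779/Q(m) = -389779/(-1*(-110) + 4*I*sqrt(3)) = -389779/(110 + 4*I*sqrt(3))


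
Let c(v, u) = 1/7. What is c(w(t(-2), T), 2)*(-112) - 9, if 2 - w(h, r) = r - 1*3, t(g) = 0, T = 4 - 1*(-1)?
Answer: -25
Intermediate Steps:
T = 5 (T = 4 + 1 = 5)
w(h, r) = 5 - r (w(h, r) = 2 - (r - 1*3) = 2 - (r - 3) = 2 - (-3 + r) = 2 + (3 - r) = 5 - r)
c(v, u) = ⅐ (c(v, u) = 1*(⅐) = ⅐)
c(w(t(-2), T), 2)*(-112) - 9 = (⅐)*(-112) - 9 = -16 - 9 = -25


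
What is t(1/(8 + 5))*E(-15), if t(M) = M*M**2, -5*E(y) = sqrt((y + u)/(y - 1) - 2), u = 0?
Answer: -I*sqrt(17)/43940 ≈ -9.3835e-5*I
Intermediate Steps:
E(y) = -sqrt(-2 + y/(-1 + y))/5 (E(y) = -sqrt((y + 0)/(y - 1) - 2)/5 = -sqrt(y/(-1 + y) - 2)/5 = -sqrt(-2 + y/(-1 + y))/5)
t(M) = M**3
t(1/(8 + 5))*E(-15) = (1/(8 + 5))**3*(-I*sqrt(17)*sqrt(-1/(-1 - 15))/5) = (1/13)**3*(-I*sqrt(17)*sqrt(-1/(-16))/5) = (1/13)**3*(-I*sqrt(17)/4/5) = (-I*sqrt(17)/20)/2197 = -I*sqrt(17)/43940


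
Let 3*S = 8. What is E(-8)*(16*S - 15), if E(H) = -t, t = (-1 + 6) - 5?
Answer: 0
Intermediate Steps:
S = 8/3 (S = (⅓)*8 = 8/3 ≈ 2.6667)
t = 0 (t = 5 - 5 = 0)
E(H) = 0 (E(H) = -1*0 = 0)
E(-8)*(16*S - 15) = 0*(16*(8/3) - 15) = 0*(128/3 - 15) = 0*(83/3) = 0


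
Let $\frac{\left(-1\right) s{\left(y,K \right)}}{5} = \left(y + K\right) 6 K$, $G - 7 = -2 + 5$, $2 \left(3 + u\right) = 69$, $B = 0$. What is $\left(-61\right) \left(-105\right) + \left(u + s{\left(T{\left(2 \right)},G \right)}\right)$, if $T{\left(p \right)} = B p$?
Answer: $\frac{6873}{2} \approx 3436.5$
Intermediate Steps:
$u = \frac{63}{2}$ ($u = -3 + \frac{1}{2} \cdot 69 = -3 + \frac{69}{2} = \frac{63}{2} \approx 31.5$)
$G = 10$ ($G = 7 + \left(-2 + 5\right) = 7 + 3 = 10$)
$T{\left(p \right)} = 0$ ($T{\left(p \right)} = 0 p = 0$)
$s{\left(y,K \right)} = - 5 K \left(6 K + 6 y\right)$ ($s{\left(y,K \right)} = - 5 \left(y + K\right) 6 K = - 5 \left(K + y\right) 6 K = - 5 \left(6 K + 6 y\right) K = - 5 K \left(6 K + 6 y\right)$)
$\left(-61\right) \left(-105\right) + \left(u + s{\left(T{\left(2 \right)},G \right)}\right) = \left(-61\right) \left(-105\right) + \left(\frac{63}{2} - 300 \left(10 + 0\right)\right) = 6405 + \left(\frac{63}{2} - 300 \cdot 10\right) = 6405 + \left(\frac{63}{2} - 3000\right) = 6405 - \frac{5937}{2} = \frac{6873}{2}$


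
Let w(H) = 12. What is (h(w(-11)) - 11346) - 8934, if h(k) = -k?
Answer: -20292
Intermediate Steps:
(h(w(-11)) - 11346) - 8934 = (-1*12 - 11346) - 8934 = (-12 - 11346) - 8934 = -11358 - 8934 = -20292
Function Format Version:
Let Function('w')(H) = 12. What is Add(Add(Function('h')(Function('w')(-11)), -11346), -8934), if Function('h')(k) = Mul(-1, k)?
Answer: -20292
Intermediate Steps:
Add(Add(Function('h')(Function('w')(-11)), -11346), -8934) = Add(Add(Mul(-1, 12), -11346), -8934) = Add(Add(-12, -11346), -8934) = Add(-11358, -8934) = -20292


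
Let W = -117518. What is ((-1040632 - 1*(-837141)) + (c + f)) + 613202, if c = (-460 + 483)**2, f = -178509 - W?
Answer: 349249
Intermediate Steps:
f = -60991 (f = -178509 - 1*(-117518) = -178509 + 117518 = -60991)
c = 529 (c = 23**2 = 529)
((-1040632 - 1*(-837141)) + (c + f)) + 613202 = ((-1040632 - 1*(-837141)) + (529 - 60991)) + 613202 = ((-1040632 + 837141) - 60462) + 613202 = (-203491 - 60462) + 613202 = -263953 + 613202 = 349249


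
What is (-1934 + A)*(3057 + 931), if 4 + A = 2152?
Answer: 853432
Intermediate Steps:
A = 2148 (A = -4 + 2152 = 2148)
(-1934 + A)*(3057 + 931) = (-1934 + 2148)*(3057 + 931) = 214*3988 = 853432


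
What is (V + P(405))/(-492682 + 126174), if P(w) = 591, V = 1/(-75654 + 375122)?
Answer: -176985589/109757417744 ≈ -0.0016125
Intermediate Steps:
V = 1/299468 ≈ 3.3393e-6
(V + P(405))/(-492682 + 126174) = (1/299468 + 591)/(-492682 + 126174) = (176985589/299468)/(-366508) = (176985589/299468)*(-1/366508) = -176985589/109757417744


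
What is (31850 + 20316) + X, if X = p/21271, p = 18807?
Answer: 1109641793/21271 ≈ 52167.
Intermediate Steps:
X = 18807/21271 ≈ 0.88416
(31850 + 20316) + X = (31850 + 20316) + 18807/21271 = 52166 + 18807/21271 = 1109641793/21271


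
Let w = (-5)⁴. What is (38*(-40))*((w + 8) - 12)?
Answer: -943920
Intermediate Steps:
w = 625
(38*(-40))*((w + 8) - 12) = (38*(-40))*((625 + 8) - 12) = -1520*(633 - 12) = -1520*621 = -943920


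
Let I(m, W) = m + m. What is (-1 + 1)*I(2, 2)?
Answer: 0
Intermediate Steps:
I(m, W) = 2*m
(-1 + 1)*I(2, 2) = (-1 + 1)*(2*2) = 0*4 = 0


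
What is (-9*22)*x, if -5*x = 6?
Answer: 1188/5 ≈ 237.60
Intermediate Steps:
x = -6/5 (x = -⅕*6 = -6/5 ≈ -1.2000)
(-9*22)*x = -9*22*(-6/5) = -198*(-6/5) = 1188/5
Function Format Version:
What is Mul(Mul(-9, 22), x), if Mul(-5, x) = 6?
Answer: Rational(1188, 5) ≈ 237.60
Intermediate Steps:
x = Rational(-6, 5) (x = Mul(Rational(-1, 5), 6) = Rational(-6, 5) ≈ -1.2000)
Mul(Mul(-9, 22), x) = Mul(Mul(-9, 22), Rational(-6, 5)) = Mul(-198, Rational(-6, 5)) = Rational(1188, 5)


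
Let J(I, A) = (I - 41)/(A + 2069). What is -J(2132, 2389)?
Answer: -697/1486 ≈ -0.46904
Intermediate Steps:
J(I, A) = (-41 + I)/(2069 + A)
-J(2132, 2389) = -(-41 + 2132)/(2069 + 2389) = -2091/4458 = -1*697/1486 = -697/1486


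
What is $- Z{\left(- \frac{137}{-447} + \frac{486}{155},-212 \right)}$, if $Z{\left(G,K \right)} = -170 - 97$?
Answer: $267$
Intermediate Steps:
$Z{\left(G,K \right)} = -267$
$- Z{\left(- \frac{137}{-447} + \frac{486}{155},-212 \right)} = \left(-1\right) \left(-267\right) = 267$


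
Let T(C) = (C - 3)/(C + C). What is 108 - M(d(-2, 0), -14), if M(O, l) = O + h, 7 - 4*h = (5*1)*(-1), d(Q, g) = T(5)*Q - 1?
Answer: 532/5 ≈ 106.40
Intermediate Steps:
T(C) = (-3 + C)/(2*C) (T(C) = (-3 + C)/((2*C)) = (-3 + C)*(1/(2*C)) = (-3 + C)/(2*C))
d(Q, g) = -1 + Q/5 (d(Q, g) = ((1/2)*(-3 + 5)/5)*Q - 1 = ((1/2)*(1/5)*2)*Q - 1 = Q/5 - 1 = -1 + Q/5)
h = 3 (h = 7/4 - 5*1*(-1)/4 = 7/4 - 5*(-1)/4 = 7/4 - 1/4*(-5) = 7/4 + 5/4 = 3)
M(O, l) = 3 + O (M(O, l) = O + 3 = 3 + O)
108 - M(d(-2, 0), -14) = 108 - (3 + (-1 + (1/5)*(-2))) = 108 - (3 + (-1 - 2/5)) = 108 - (3 - 7/5) = 108 - 1*8/5 = 108 - 8/5 = 532/5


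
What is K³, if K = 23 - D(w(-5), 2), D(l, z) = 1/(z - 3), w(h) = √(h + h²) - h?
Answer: 13824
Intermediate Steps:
D(l, z) = 1/(-3 + z)
K = 24 (K = 23 - 1/(-3 + 2) = 23 - 1/(-1) = 23 - 1*(-1) = 23 + 1 = 24)
K³ = 24³ = 13824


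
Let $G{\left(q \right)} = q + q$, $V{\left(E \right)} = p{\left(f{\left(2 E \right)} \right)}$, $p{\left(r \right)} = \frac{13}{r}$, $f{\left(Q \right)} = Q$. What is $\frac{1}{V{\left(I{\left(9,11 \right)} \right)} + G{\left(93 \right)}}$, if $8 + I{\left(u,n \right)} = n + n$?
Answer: $\frac{28}{5221} \approx 0.005363$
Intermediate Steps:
$I{\left(u,n \right)} = -8 + 2 n$ ($I{\left(u,n \right)} = -8 + \left(n + n\right) = -8 + 2 n$)
$V{\left(E \right)} = \frac{13}{2 E}$
$G{\left(q \right)} = 2 q$
$\frac{1}{V{\left(I{\left(9,11 \right)} \right)} + G{\left(93 \right)}} = \frac{1}{\frac{13}{2 \left(-8 + 2 \cdot 11\right)} + 2 \cdot 93} = \frac{1}{\frac{13}{2 \left(-8 + 22\right)} + 186} = \frac{1}{\frac{13}{2 \cdot 14} + 186} = \frac{1}{\frac{13}{2} \cdot \frac{1}{14} + 186} = \frac{1}{\frac{13}{28} + 186} = \frac{1}{\frac{5221}{28}} = \frac{28}{5221}$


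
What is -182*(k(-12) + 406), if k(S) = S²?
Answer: -100100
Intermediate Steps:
-182*(k(-12) + 406) = -182*((-12)² + 406) = -182*(144 + 406) = -182*550 = -100100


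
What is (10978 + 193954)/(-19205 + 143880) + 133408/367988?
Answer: 23011289804/11469725975 ≈ 2.0063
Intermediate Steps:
(10978 + 193954)/(-19205 + 143880) + 133408/367988 = 204932/124675 + 133408*(1/367988) = 204932*(1/124675) + 33352/91997 = 204932/124675 + 33352/91997 = 23011289804/11469725975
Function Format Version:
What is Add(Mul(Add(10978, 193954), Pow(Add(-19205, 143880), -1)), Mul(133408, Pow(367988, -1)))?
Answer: Rational(23011289804, 11469725975) ≈ 2.0063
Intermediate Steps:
Add(Mul(Add(10978, 193954), Pow(Add(-19205, 143880), -1)), Mul(133408, Pow(367988, -1))) = Add(Mul(204932, Pow(124675, -1)), Mul(133408, Rational(1, 367988))) = Add(Mul(204932, Rational(1, 124675)), Rational(33352, 91997)) = Add(Rational(204932, 124675), Rational(33352, 91997)) = Rational(23011289804, 11469725975)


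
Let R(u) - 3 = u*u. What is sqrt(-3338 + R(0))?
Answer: I*sqrt(3335) ≈ 57.749*I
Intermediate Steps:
R(u) = 3 + u**2 (R(u) = 3 + u*u = 3 + u**2)
sqrt(-3338 + R(0)) = sqrt(-3338 + (3 + 0**2)) = sqrt(-3338 + (3 + 0)) = sqrt(-3338 + 3) = sqrt(-3335) = I*sqrt(3335)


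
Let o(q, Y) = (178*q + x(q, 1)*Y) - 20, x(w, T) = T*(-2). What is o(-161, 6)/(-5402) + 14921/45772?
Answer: 696900961/123630172 ≈ 5.6370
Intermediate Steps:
x(w, T) = -2*T
o(q, Y) = -20 - 2*Y + 178*q (o(q, Y) = (178*q + (-2*1)*Y) - 20 = (178*q - 2*Y) - 20 = (-2*Y + 178*q) - 20 = -20 - 2*Y + 178*q)
o(-161, 6)/(-5402) + 14921/45772 = (-20 - 2*6 + 178*(-161))/(-5402) + 14921/45772 = (-20 - 12 - 28658)*(-1/5402) + 14921*(1/45772) = -28690*(-1/5402) + 14921/45772 = 14345/2701 + 14921/45772 = 696900961/123630172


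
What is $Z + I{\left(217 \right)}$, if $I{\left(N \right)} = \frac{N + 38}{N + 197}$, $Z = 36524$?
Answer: $\frac{5040397}{138} \approx 36525.0$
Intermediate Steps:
$I{\left(N \right)} = \frac{38 + N}{197 + N}$
$Z + I{\left(217 \right)} = 36524 + \frac{38 + 217}{197 + 217} = 36524 + \frac{1}{414} \cdot 255 = 36524 + \frac{85}{138} = \frac{5040397}{138}$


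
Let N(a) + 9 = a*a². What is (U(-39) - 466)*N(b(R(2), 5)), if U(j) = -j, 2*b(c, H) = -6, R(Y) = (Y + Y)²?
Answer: 15372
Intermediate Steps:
R(Y) = 4*Y² (R(Y) = (2*Y)² = 4*Y²)
b(c, H) = -3 (b(c, H) = (½)*(-6) = -3)
N(a) = -9 + a³ (N(a) = -9 + a*a² = -9 + a³)
(U(-39) - 466)*N(b(R(2), 5)) = (-1*(-39) - 466)*(-9 + (-3)³) = (39 - 466)*(-9 - 27) = -427*(-36) = 15372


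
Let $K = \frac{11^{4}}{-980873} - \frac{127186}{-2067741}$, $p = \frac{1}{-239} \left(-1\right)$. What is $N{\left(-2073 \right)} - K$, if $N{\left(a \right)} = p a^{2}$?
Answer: $\frac{202692622961049998}{11272970348289} \approx 17980.0$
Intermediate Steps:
$p = \frac{1}{239}$ ($p = \left(- \frac{1}{239}\right) \left(-1\right) = \frac{1}{239} \approx 0.0041841$)
$N{\left(a \right)} = \frac{a^{2}}{239}$
$K = \frac{2197198079}{47167239951}$ ($K = 14641 \left(- \frac{1}{980873}\right) - - \frac{127186}{2067741} = - \frac{14641}{980873} + \frac{127186}{2067741} = \frac{2197198079}{47167239951} \approx 0.046583$)
$N{\left(-2073 \right)} - K = \frac{\left(-2073\right)^{2}}{239} - \frac{2197198079}{47167239951} = \frac{1}{239} \cdot 4297329 - \frac{2197198079}{47167239951} = \frac{4297329}{239} - \frac{2197198079}{47167239951} = \frac{202692622961049998}{11272970348289}$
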